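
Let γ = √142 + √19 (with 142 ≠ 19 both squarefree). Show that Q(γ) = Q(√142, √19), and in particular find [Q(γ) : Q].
[Q(γ) : Q] = 4 (equivalently, Q(γ) = Q(√142, √19))

Obviously Q(γ) ⊆ Q(√142, √19), and [Q(√142, √19):Q] = 4 (since 142, 19 are distinct squarefree integers > 1 with 2698 not a perfect square). To show equality we compute the minimal polynomial of γ. From γ = √142 + √19: γ^2 = 142 + 2√(2698) + 19 = 161 + 2√(2698), so γ^2 - 161 = 2√(2698); squaring, (γ^2 - 161)^2 = 4·2698, i.e. γ^4 - 322γ^2 + 25921 - 10792 = 0, i.e. γ^4 - 322γ^2 + 15129 = 0. So γ is a root of x^4 - 322x^2 + 15129. This polynomial is irreducible over Q: it has no rational root (each ±√142 ± √19 is irrational), and any factorization into two quadratics over Q would force √(2698) ∈ Q (pairing opposite roots) or √142, √19 ∈ Q (other pairings), all impossible. Hence [Q(γ):Q] = 4 = [Q(√142, √19):Q], so Q(γ) = Q(√142, √19).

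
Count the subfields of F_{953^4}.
F_{953^4} has 3 subfields

The subfields of F_{p^n} are exactly the fields F_{p^d} for d | n (each is the fixed field of the unique index-d subgroup of Gal(F_{p^n}/F_p) ≅ Z/nZ). The divisors of n = 4 are {1, 2, 4}, giving 3 subfields: F_{953^1}, F_{953^2}, F_{953^4}.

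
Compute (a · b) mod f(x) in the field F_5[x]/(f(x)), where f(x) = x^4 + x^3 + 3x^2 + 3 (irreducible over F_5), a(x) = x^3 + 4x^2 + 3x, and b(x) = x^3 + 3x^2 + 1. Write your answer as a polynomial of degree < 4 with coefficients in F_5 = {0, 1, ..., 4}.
a · b ≡ x^3 + 3x^2 + 2 (mod f(x))

Multiply in F_5[x]: a(x)·b(x) = (x^3 + 4x^2 + 3x)·(x^3 + 3x^2 + 1) = x^6 + 2x^5 + 4x^2 + 3x. This has degree ≥ 4, so divide by f(x) over F_5: x^6 + 2x^5 + 4x^2 + 3x = (x^2 + x + 1)·(x^4 + x^3 + 3x^2 + 3) + (x^3 + 3x^2 + 2). Hence a·b ≡ x^3 + 3x^2 + 2 (mod f). (F_5[x]/(f) is a field with 5^4 = 625 elements since f is irreducible of degree 4.)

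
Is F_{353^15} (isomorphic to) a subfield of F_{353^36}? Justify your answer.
No: F_{353^15} is not a subfield of F_{353^36}

F_{p^m} embeds in F_{p^n} iff m | n. Here 15 ∤ 36 (since 36 = 2·15 + 6 with remainder 6 ≠ 0), so F_{353^15} is not a subfield of F_{353^36}. Equivalently: if it were, the tower law would give 15 = [F_{353^15}:F_353] dividing [F_{353^36}:F_353] = 36, contradiction.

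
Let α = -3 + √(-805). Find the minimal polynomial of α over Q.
m_α(x) = x^2 + 6x + 814

From α + 3 = √(-805), squaring gives (α + 3)^2 = -805, i.e. α^2 + 6α + 9 = -805, so α^2 + 6α + 814 = 0. The discriminant of x^2 + 6x + 814 is (6)^2 - 4·(814) = 36 - 3256 = -3220, and 4·(-805) is not a perfect square in Q since -805 is squarefree and ≠ 1. Hence x^2 + 6x + 814 is irreducible over Q and is the minimal polynomial of α.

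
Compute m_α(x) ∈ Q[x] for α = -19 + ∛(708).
m_α(x) = x^3 + 57x^2 + 1083x + 6151

Set β = α + 19 = ∛(708), so β^3 = 708. Then (α + 19)^3 - 708 = 0, i.e. α is a root of g(x) = (x + 19)^3 - 708 = x^3 + 57x^2 + 1083x + 6151. Since g(x) = h(x + 19) where h(x) = x^3 - 708, and h is irreducible over Q (because 708 is not a perfect cube, so h has no rational root, and a monic cubic with no rational root is irreducible), g is also irreducible (irreducibility is preserved under the substitution x → x + 19). Hence m_α(x) = x^3 + 57x^2 + 1083x + 6151.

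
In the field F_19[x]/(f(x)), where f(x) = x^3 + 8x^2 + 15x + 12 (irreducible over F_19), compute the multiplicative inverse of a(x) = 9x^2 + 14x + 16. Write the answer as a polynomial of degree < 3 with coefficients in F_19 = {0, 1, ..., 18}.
a(x)^(-1) ≡ 12x^2 + 14x + 6 (mod f(x))

Since f is irreducible over F_19, F_19[x]/(f) is a field and a(x) ≠ 0 has an inverse. Apply the extended Euclidean algorithm to f(x) and a(x) in F_19[x]: f(x) = (17x + 4)·a(x) + (10x + 5);  a(x) = (18x)·(10x + 5) + (16). The last nonzero remainder is the constant 16 = gcd(f, a) in F_19. Back-substituting through the division chain expresses 16 = s(x)·a(x) + t(x)·f(x) with s(x) ≡ 2x^2 + 15x + 1 (mod f), so (2x^2 + 15x + 1)·a(x) ≡ 16 (mod f). Multiplying by 16^(-1) ≡ 6 in F_19 gives a(x)^(-1) ≡ 6·(2x^2 + 15x + 1) ≡ 12x^2 + 14x + 6 (mod f). Check: (9x^2 + 14x + 16)·(12x^2 + 14x + 6) = 13x^4 + 9x^3 + 5x^2 + 4x + 1 ≡ 1 (mod x^3 + 8x^2 + 15x + 12).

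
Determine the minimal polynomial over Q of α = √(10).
m_α(x) = x^2 - 10

α satisfies α^2 - 10 = 0, so x^2 - 10 annihilates α. Since d = 10 is squarefree and ≠ 1, it is not a perfect square in Q, so x^2 - 10 has no rational root and is therefore irreducible over Q (a degree-2 polynomial over a field is irreducible iff it has no root). Hence m_α(x) = x^2 - 10.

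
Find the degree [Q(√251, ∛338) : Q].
[Q(√251, ∛338) : Q] = 6

Let L = Q(√251, ∛338). Since Q(√251) ⊂ L and [Q(√251):Q] = 2, the tower law gives 2 | [L:Q]. Likewise Q(∛338) ⊂ L with [Q(∛338):Q] = 3 (because 338 is not a perfect cube), so 3 | [L:Q]. As gcd(2,3) = 1, [L:Q] is divisible by 6. Conversely L is generated over Q by √251 and ∛338, so [L:Q] ≤ 2·3 = 6. Therefore [Q(√251, ∛338) : Q] = 6.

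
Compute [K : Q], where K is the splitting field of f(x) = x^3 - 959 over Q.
[K : Q] = 6

The roots of x^3 - 959 are ∛959, ω∛959, ω^2∛959 where ω = e^(2πi/3) is a primitive cube root of unity, so K = Q(∛959, ω). Now [Q(∛959):Q] = 3 (since 959 is not a perfect cube, x^3 - 959 is irreducible) and [Q(ω):Q] = 2. Both 2 and 3 divide [K:Q], and [K:Q] ≤ 3·2 = 6, so [K:Q] = 6. (Equivalently: Q(∛959) ⊂ R but ω ∉ R, so [K : Q(∛959)] = 2.)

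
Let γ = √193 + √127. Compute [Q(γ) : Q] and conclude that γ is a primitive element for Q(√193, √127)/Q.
[Q(γ) : Q] = 4 (equivalently, Q(γ) = Q(√193, √127))

Obviously Q(γ) ⊆ Q(√193, √127), and [Q(√193, √127):Q] = 4 (since 193, 127 are distinct squarefree integers > 1 with 24511 not a perfect square). To show equality we compute the minimal polynomial of γ. From γ = √193 + √127: γ^2 = 193 + 2√(24511) + 127 = 320 + 2√(24511), so γ^2 - 320 = 2√(24511); squaring, (γ^2 - 320)^2 = 4·24511, i.e. γ^4 - 640γ^2 + 102400 - 98044 = 0, i.e. γ^4 - 640γ^2 + 4356 = 0. So γ is a root of x^4 - 640x^2 + 4356. This polynomial is irreducible over Q: it has no rational root (each ±√193 ± √127 is irrational), and any factorization into two quadratics over Q would force √(24511) ∈ Q (pairing opposite roots) or √193, √127 ∈ Q (other pairings), all impossible. Hence [Q(γ):Q] = 4 = [Q(√193, √127):Q], so Q(γ) = Q(√193, √127).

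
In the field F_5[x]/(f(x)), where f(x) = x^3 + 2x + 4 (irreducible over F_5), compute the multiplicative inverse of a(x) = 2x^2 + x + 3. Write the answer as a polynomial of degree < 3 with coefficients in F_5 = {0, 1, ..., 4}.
a(x)^(-1) ≡ x^2 + 2x + 2 (mod f(x))

Since f is irreducible over F_5, F_5[x]/(f) is a field and a(x) ≠ 0 has an inverse. Apply the extended Euclidean algorithm to f(x) and a(x) in F_5[x]: f(x) = (3x + 1)·a(x) + (2x + 1);  a(x) = (x)·(2x + 1) + (3). The last nonzero remainder is the constant 3 = gcd(f, a) in F_5. Back-substituting through the division chain expresses 3 = s(x)·a(x) + t(x)·f(x) with s(x) ≡ 3x^2 + x + 1 (mod f), so (3x^2 + x + 1)·a(x) ≡ 3 (mod f). Multiplying by 3^(-1) ≡ 2 in F_5 gives a(x)^(-1) ≡ 2·(3x^2 + x + 1) ≡ x^2 + 2x + 2 (mod f). Check: (2x^2 + x + 3)·(x^2 + 2x + 2) = 2x^4 + 4x^2 + 3x + 1 ≡ 1 (mod x^3 + 2x + 4).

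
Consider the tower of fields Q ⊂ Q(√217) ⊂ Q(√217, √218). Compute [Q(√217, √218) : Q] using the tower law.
[Q(√217, √218) : Q] = 4

[Q(√217):Q] = 2 (min poly x^2 - 217, irreducible since 217 is squarefree > 1). For the top step, suppose √218 ∈ Q(√217), say √218 = c + d√217 with c, d ∈ Q. Squaring: 218 = c^2 + 217d^2 + 2cd√217. Since √217 ∉ Q this forces 2cd = 0. If d = 0 then √218 = c ∈ Q, contradicting 218 squarefree > 1. If c = 0 then 218 = 217d^2, so 217·218 = (217d)^2 is a perfect square in Q — but 217·218 = 47306 is not a perfect square (since 217 and 218 are distinct squarefree integers). Contradiction. Hence √218 ∉ Q(√217), so x^2 - 218 stays irreducible over Q(√217) and [Q(√217, √218) : Q(√217)] = 2. By the tower law, [Q(√217, √218) : Q] = 2 · 2 = 4.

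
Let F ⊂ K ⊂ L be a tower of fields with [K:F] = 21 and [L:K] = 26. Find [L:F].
[L:F] = 546

The tower law says that for any tower of field extensions F ⊂ K ⊂ L with finite degrees, [L:F] = [L:K] · [K:F]. Here this gives [L:F] = 26 · 21 = 546.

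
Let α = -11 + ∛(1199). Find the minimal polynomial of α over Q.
m_α(x) = x^3 + 33x^2 + 363x + 132

Set β = α + 11 = ∛(1199), so β^3 = 1199. Then (α + 11)^3 - 1199 = 0, i.e. α is a root of g(x) = (x + 11)^3 - 1199 = x^3 + 33x^2 + 363x + 132. Since g(x) = h(x + 11) where h(x) = x^3 - 1199, and h is irreducible over Q (because 1199 is not a perfect cube, so h has no rational root, and a monic cubic with no rational root is irreducible), g is also irreducible (irreducibility is preserved under the substitution x → x + 11). Hence m_α(x) = x^3 + 33x^2 + 363x + 132.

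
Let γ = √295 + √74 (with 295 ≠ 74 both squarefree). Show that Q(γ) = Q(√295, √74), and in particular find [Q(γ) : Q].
[Q(γ) : Q] = 4 (equivalently, Q(γ) = Q(√295, √74))

Obviously Q(γ) ⊆ Q(√295, √74), and [Q(√295, √74):Q] = 4 (since 295, 74 are distinct squarefree integers > 1 with 21830 not a perfect square). To show equality we compute the minimal polynomial of γ. From γ = √295 + √74: γ^2 = 295 + 2√(21830) + 74 = 369 + 2√(21830), so γ^2 - 369 = 2√(21830); squaring, (γ^2 - 369)^2 = 4·21830, i.e. γ^4 - 738γ^2 + 136161 - 87320 = 0, i.e. γ^4 - 738γ^2 + 48841 = 0. So γ is a root of x^4 - 738x^2 + 48841. This polynomial is irreducible over Q: it has no rational root (each ±√295 ± √74 is irrational), and any factorization into two quadratics over Q would force √(21830) ∈ Q (pairing opposite roots) or √295, √74 ∈ Q (other pairings), all impossible. Hence [Q(γ):Q] = 4 = [Q(√295, √74):Q], so Q(γ) = Q(√295, √74).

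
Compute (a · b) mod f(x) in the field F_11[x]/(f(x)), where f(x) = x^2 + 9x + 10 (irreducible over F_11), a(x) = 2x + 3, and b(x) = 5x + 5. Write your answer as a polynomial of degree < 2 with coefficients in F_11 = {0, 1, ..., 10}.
a · b ≡ x + 3 (mod f(x))

Multiply in F_11[x]: a(x)·b(x) = (2x + 3)·(5x + 5) = 10x^2 + 3x + 4. This has degree ≥ 2, so divide by f(x) over F_11: 10x^2 + 3x + 4 = (10)·(x^2 + 9x + 10) + (x + 3). Hence a·b ≡ x + 3 (mod f). (F_11[x]/(f) is a field with 11^2 = 121 elements since f is irreducible of degree 2.)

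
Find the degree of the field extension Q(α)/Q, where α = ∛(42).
[Q(α):Q] = 3

The minimal polynomial of α is x^3 - 42, irreducible over Q since 42 is not a perfect cube (so x^3 - 42 has no rational root). Hence [Q(α):Q] = deg(m_α) = 3.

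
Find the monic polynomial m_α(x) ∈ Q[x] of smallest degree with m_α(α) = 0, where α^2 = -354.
m_α(x) = x^2 + 354

α satisfies α^2 + 354 = 0, so x^2 + 354 annihilates α. Since d = -354 is squarefree and ≠ 1, it is not a perfect square in Q, so x^2 + 354 has no rational root and is therefore irreducible over Q (a degree-2 polynomial over a field is irreducible iff it has no root). Hence m_α(x) = x^2 + 354.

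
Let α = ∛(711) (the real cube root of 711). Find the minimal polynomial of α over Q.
m_α(x) = x^3 - 711

α satisfies α^3 = 711, so x^3 - 711 annihilates α. By the rational root test, a rational root p/q (in lowest terms) of x^3 - 711 would satisfy p^3 = 711 q^3, forcing q = 1 and p^3 = 711; but 711 is not a perfect cube, contradiction. A monic cubic over Q with no rational root is irreducible (any nontrivial factorization would include a linear factor). Hence x^3 - 711 is the minimal polynomial of α, and in particular [Q(α):Q] = 3.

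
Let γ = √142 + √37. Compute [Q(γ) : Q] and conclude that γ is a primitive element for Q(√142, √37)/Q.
[Q(γ) : Q] = 4 (equivalently, Q(γ) = Q(√142, √37))

Obviously Q(γ) ⊆ Q(√142, √37), and [Q(√142, √37):Q] = 4 (since 142, 37 are distinct squarefree integers > 1 with 5254 not a perfect square). To show equality we compute the minimal polynomial of γ. From γ = √142 + √37: γ^2 = 142 + 2√(5254) + 37 = 179 + 2√(5254), so γ^2 - 179 = 2√(5254); squaring, (γ^2 - 179)^2 = 4·5254, i.e. γ^4 - 358γ^2 + 32041 - 21016 = 0, i.e. γ^4 - 358γ^2 + 11025 = 0. So γ is a root of x^4 - 358x^2 + 11025. This polynomial is irreducible over Q: it has no rational root (each ±√142 ± √37 is irrational), and any factorization into two quadratics over Q would force √(5254) ∈ Q (pairing opposite roots) or √142, √37 ∈ Q (other pairings), all impossible. Hence [Q(γ):Q] = 4 = [Q(√142, √37):Q], so Q(γ) = Q(√142, √37).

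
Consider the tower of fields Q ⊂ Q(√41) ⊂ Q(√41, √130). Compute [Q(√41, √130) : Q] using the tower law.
[Q(√41, √130) : Q] = 4

[Q(√41):Q] = 2 (min poly x^2 - 41, irreducible since 41 is squarefree > 1). For the top step, suppose √130 ∈ Q(√41), say √130 = c + d√41 with c, d ∈ Q. Squaring: 130 = c^2 + 41d^2 + 2cd√41. Since √41 ∉ Q this forces 2cd = 0. If d = 0 then √130 = c ∈ Q, contradicting 130 squarefree > 1. If c = 0 then 130 = 41d^2, so 41·130 = (41d)^2 is a perfect square in Q — but 41·130 = 5330 is not a perfect square (since 41 and 130 are distinct squarefree integers). Contradiction. Hence √130 ∉ Q(√41), so x^2 - 130 stays irreducible over Q(√41) and [Q(√41, √130) : Q(√41)] = 2. By the tower law, [Q(√41, √130) : Q] = 2 · 2 = 4.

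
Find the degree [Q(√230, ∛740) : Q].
[Q(√230, ∛740) : Q] = 6

Let L = Q(√230, ∛740). Since Q(√230) ⊂ L and [Q(√230):Q] = 2, the tower law gives 2 | [L:Q]. Likewise Q(∛740) ⊂ L with [Q(∛740):Q] = 3 (because 740 is not a perfect cube), so 3 | [L:Q]. As gcd(2,3) = 1, [L:Q] is divisible by 6. Conversely L is generated over Q by √230 and ∛740, so [L:Q] ≤ 2·3 = 6. Therefore [Q(√230, ∛740) : Q] = 6.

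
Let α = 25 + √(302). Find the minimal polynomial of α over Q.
m_α(x) = x^2 - 50x + 323

From α - 25 = √(302), squaring gives (α - 25)^2 = 302, i.e. α^2 - 50α + 625 = 302, so α^2 - 50α + 323 = 0. The discriminant of x^2 - 50x + 323 is (-50)^2 - 4·(323) = 2500 - 1292 = 1208, and 4·(302) is not a perfect square in Q since 302 is squarefree and ≠ 1. Hence x^2 - 50x + 323 is irreducible over Q and is the minimal polynomial of α.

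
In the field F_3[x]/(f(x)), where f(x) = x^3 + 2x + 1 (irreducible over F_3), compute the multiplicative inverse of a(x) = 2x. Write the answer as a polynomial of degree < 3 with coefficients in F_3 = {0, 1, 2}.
a(x)^(-1) ≡ x^2 + 2 (mod f(x))

Since f is irreducible over F_3, F_3[x]/(f) is a field and a(x) ≠ 0 has an inverse. Apply the extended Euclidean algorithm to f(x) and a(x) in F_3[x]: f(x) = (2x^2 + 1)·a(x) + (1). The last nonzero remainder is the constant 1 = gcd(f, a) in F_3. Back-substituting through the division chain expresses 1 = s(x)·a(x) + t(x)·f(x) with s(x) ≡ x^2 + 2 (mod f), so a(x)^(-1) ≡ s(x) = x^2 + 2 (mod f). Check: (2x)·(x^2 + 2) = 2x^3 + x ≡ 1 (mod x^3 + 2x + 1).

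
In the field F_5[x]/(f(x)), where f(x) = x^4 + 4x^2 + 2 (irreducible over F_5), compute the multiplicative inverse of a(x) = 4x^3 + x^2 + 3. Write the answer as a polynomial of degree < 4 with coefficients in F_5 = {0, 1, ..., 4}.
a(x)^(-1) ≡ 4x^3 + x + 2 (mod f(x))

Since f is irreducible over F_5, F_5[x]/(f) is a field and a(x) ≠ 0 has an inverse. Apply the extended Euclidean algorithm to f(x) and a(x) in F_5[x]: f(x) = (4x + 4)·a(x) + (3x);  a(x) = (3x^2 + 2x)·(3x) + (3). The last nonzero remainder is the constant 3 = gcd(f, a) in F_5. Back-substituting through the division chain expresses 3 = s(x)·a(x) + t(x)·f(x) with s(x) ≡ 2x^3 + 3x + 1 (mod f), so (2x^3 + 3x + 1)·a(x) ≡ 3 (mod f). Multiplying by 3^(-1) ≡ 2 in F_5 gives a(x)^(-1) ≡ 2·(2x^3 + 3x + 1) ≡ 4x^3 + x + 2 (mod f). Check: (4x^3 + x^2 + 3)·(4x^3 + x + 2) = x^6 + 4x^5 + 4x^4 + x^3 + 2x^2 + 3x + 1 ≡ 1 (mod x^4 + 4x^2 + 2).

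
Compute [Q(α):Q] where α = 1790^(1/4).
[Q(α):Q] = 4

α is a root of x^4 - 1790. By Eisenstein's criterion at the prime p = 2 (which divides the constant term 1790 but p^2 = 4 does not, since 1790 is squarefree), x^4 - 1790 is irreducible over Q. Hence [Q(α):Q] = 4.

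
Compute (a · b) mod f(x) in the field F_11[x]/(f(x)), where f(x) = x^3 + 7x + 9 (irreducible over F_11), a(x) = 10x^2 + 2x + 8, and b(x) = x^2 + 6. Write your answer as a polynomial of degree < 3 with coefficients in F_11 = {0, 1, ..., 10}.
a · b ≡ 9x^2 + 7x + 8 (mod f(x))

Multiply in F_11[x]: a(x)·b(x) = (10x^2 + 2x + 8)·(x^2 + 6) = 10x^4 + 2x^3 + 2x^2 + x + 4. This has degree ≥ 3, so divide by f(x) over F_11: 10x^4 + 2x^3 + 2x^2 + x + 4 = (10x + 2)·(x^3 + 7x + 9) + (9x^2 + 7x + 8). Hence a·b ≡ 9x^2 + 7x + 8 (mod f). (F_11[x]/(f) is a field with 11^3 = 1331 elements since f is irreducible of degree 3.)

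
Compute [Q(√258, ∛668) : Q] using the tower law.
[Q(√258, ∛668) : Q] = 6

Let L = Q(√258, ∛668). Since Q(√258) ⊂ L and [Q(√258):Q] = 2, the tower law gives 2 | [L:Q]. Likewise Q(∛668) ⊂ L with [Q(∛668):Q] = 3 (because 668 is not a perfect cube), so 3 | [L:Q]. As gcd(2,3) = 1, [L:Q] is divisible by 6. Conversely L is generated over Q by √258 and ∛668, so [L:Q] ≤ 2·3 = 6. Therefore [Q(√258, ∛668) : Q] = 6.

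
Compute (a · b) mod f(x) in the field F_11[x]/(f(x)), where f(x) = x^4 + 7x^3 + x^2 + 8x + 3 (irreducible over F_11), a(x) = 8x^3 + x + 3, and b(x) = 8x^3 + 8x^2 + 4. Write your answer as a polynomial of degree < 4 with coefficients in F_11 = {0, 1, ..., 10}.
a · b ≡ 3x^3 + 8x^2 + 10x + 3 (mod f(x))

Multiply in F_11[x]: a(x)·b(x) = (8x^3 + x + 3)·(8x^3 + 8x^2 + 4) = 9x^6 + 9x^5 + 8x^4 + 9x^3 + 2x^2 + 4x + 1. This has degree ≥ 4, so divide by f(x) over F_11: 9x^6 + 9x^5 + 8x^4 + 9x^3 + 2x^2 + 4x + 1 = (9x^2 + x + 3)·(x^4 + 7x^3 + x^2 + 8x + 3) + (3x^3 + 8x^2 + 10x + 3). Hence a·b ≡ 3x^3 + 8x^2 + 10x + 3 (mod f). (F_11[x]/(f) is a field with 11^4 = 14641 elements since f is irreducible of degree 4.)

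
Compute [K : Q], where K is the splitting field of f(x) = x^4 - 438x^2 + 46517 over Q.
[K : Q] = 4

Solving the quadratic in x^2: x^2 = (438 ± √(438^2 - 4·46517))/2 = (438 ± √5776)/2 = (438 ± 76)/2, giving x^2 = 257 or x^2 = 181. So f(x) = (x^2 - 257)(x^2 - 181) and the roots of f are ±√257, ±√181. Hence the splitting field is K = Q(√257, √181). Since 257 and 181 are distinct squarefree integers > 1, their product 46517 is not a perfect square, so √181 ∉ Q(√257). By the tower law [K:Q] = [Q(√257,√181):Q(√257)] · [Q(√257):Q] = 2 · 2 = 4.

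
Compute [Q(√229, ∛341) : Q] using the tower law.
[Q(√229, ∛341) : Q] = 6

Let L = Q(√229, ∛341). Since Q(√229) ⊂ L and [Q(√229):Q] = 2, the tower law gives 2 | [L:Q]. Likewise Q(∛341) ⊂ L with [Q(∛341):Q] = 3 (because 341 is not a perfect cube), so 3 | [L:Q]. As gcd(2,3) = 1, [L:Q] is divisible by 6. Conversely L is generated over Q by √229 and ∛341, so [L:Q] ≤ 2·3 = 6. Therefore [Q(√229, ∛341) : Q] = 6.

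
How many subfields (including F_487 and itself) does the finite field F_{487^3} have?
F_{487^3} has 2 subfields

The subfields of F_{p^n} are exactly the fields F_{p^d} for d | n (each is the fixed field of the unique index-d subgroup of Gal(F_{p^n}/F_p) ≅ Z/nZ). The divisors of n = 3 are {1, 3}, giving 2 subfields: F_{487^1}, F_{487^3}.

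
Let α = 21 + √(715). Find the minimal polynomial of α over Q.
m_α(x) = x^2 - 42x - 274

From α - 21 = √(715), squaring gives (α - 21)^2 = 715, i.e. α^2 - 42α + 441 = 715, so α^2 - 42α - 274 = 0. The discriminant of x^2 - 42x - 274 is (-42)^2 - 4·(-274) = 1764 + 1096 = 2860, and 4·(715) is not a perfect square in Q since 715 is squarefree and ≠ 1. Hence x^2 - 42x - 274 is irreducible over Q and is the minimal polynomial of α.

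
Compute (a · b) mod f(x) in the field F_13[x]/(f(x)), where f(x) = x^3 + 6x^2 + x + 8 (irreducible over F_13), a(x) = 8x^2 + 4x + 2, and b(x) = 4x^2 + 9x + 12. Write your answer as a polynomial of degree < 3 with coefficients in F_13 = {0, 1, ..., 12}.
a · b ≡ 4x^2 + 5x + 11 (mod f(x))

Multiply in F_13[x]: a(x)·b(x) = (8x^2 + 4x + 2)·(4x^2 + 9x + 12) = 6x^4 + 10x^3 + 10x^2 + x + 11. This has degree ≥ 3, so divide by f(x) over F_13: 6x^4 + 10x^3 + 10x^2 + x + 11 = (6x)·(x^3 + 6x^2 + x + 8) + (4x^2 + 5x + 11). Hence a·b ≡ 4x^2 + 5x + 11 (mod f). (F_13[x]/(f) is a field with 13^3 = 2197 elements since f is irreducible of degree 3.)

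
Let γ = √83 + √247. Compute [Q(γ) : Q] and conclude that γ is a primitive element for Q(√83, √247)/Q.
[Q(γ) : Q] = 4 (equivalently, Q(γ) = Q(√83, √247))

Obviously Q(γ) ⊆ Q(√83, √247), and [Q(√83, √247):Q] = 4 (since 83, 247 are distinct squarefree integers > 1 with 20501 not a perfect square). To show equality we compute the minimal polynomial of γ. From γ = √83 + √247: γ^2 = 83 + 2√(20501) + 247 = 330 + 2√(20501), so γ^2 - 330 = 2√(20501); squaring, (γ^2 - 330)^2 = 4·20501, i.e. γ^4 - 660γ^2 + 108900 - 82004 = 0, i.e. γ^4 - 660γ^2 + 26896 = 0. So γ is a root of x^4 - 660x^2 + 26896. This polynomial is irreducible over Q: it has no rational root (each ±√83 ± √247 is irrational), and any factorization into two quadratics over Q would force √(20501) ∈ Q (pairing opposite roots) or √83, √247 ∈ Q (other pairings), all impossible. Hence [Q(γ):Q] = 4 = [Q(√83, √247):Q], so Q(γ) = Q(√83, √247).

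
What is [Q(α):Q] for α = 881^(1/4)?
[Q(α):Q] = 4

α is a root of x^4 - 881. By Eisenstein's criterion at the prime p = 881 (which divides the constant term 881 but p^2 = 776161 does not, since 881 is squarefree), x^4 - 881 is irreducible over Q. Hence [Q(α):Q] = 4.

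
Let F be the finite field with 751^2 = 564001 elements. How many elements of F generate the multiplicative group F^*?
There are φ(564000) = 147200 primitive elements

F_q^* is cyclic of order q - 1 = 564000. A cyclic group of order m has exactly φ(m) generators. Here m = 564000 = 2^5 · 3 · 5^3 · 47, so the number of primitive elements is φ(564000) = 147200.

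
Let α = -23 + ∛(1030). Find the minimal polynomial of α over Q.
m_α(x) = x^3 + 69x^2 + 1587x + 11137

Set β = α + 23 = ∛(1030), so β^3 = 1030. Then (α + 23)^3 - 1030 = 0, i.e. α is a root of g(x) = (x + 23)^3 - 1030 = x^3 + 69x^2 + 1587x + 11137. Since g(x) = h(x + 23) where h(x) = x^3 - 1030, and h is irreducible over Q (because 1030 is not a perfect cube, so h has no rational root, and a monic cubic with no rational root is irreducible), g is also irreducible (irreducibility is preserved under the substitution x → x + 23). Hence m_α(x) = x^3 + 69x^2 + 1587x + 11137.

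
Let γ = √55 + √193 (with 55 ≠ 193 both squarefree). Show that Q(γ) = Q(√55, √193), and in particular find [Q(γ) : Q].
[Q(γ) : Q] = 4 (equivalently, Q(γ) = Q(√55, √193))

Obviously Q(γ) ⊆ Q(√55, √193), and [Q(√55, √193):Q] = 4 (since 55, 193 are distinct squarefree integers > 1 with 10615 not a perfect square). To show equality we compute the minimal polynomial of γ. From γ = √55 + √193: γ^2 = 55 + 2√(10615) + 193 = 248 + 2√(10615), so γ^2 - 248 = 2√(10615); squaring, (γ^2 - 248)^2 = 4·10615, i.e. γ^4 - 496γ^2 + 61504 - 42460 = 0, i.e. γ^4 - 496γ^2 + 19044 = 0. So γ is a root of x^4 - 496x^2 + 19044. This polynomial is irreducible over Q: it has no rational root (each ±√55 ± √193 is irrational), and any factorization into two quadratics over Q would force √(10615) ∈ Q (pairing opposite roots) or √55, √193 ∈ Q (other pairings), all impossible. Hence [Q(γ):Q] = 4 = [Q(√55, √193):Q], so Q(γ) = Q(√55, √193).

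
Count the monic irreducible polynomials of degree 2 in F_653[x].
There are 212878 monic irreducible polynomials of degree 2 over F_653

Each element of F_{653^2} that lies in no proper subfield is a root of exactly one monic irreducible of degree 2 over F_653, and each such polynomial has 2 distinct roots in F_{653^2}. By Möbius inversion the count is N_653(2) = (1/2) Σ_{d|2} μ(2/d) · 653^d = (1/2)(μ(2)·653^1 + μ(1)·653^2) = 425756/2 = 212878.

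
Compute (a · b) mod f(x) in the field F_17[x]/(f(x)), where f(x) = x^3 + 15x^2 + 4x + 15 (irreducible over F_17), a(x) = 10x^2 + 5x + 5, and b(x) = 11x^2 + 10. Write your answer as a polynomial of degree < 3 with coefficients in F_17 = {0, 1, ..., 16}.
a · b ≡ 10x^2 + 3x + 5 (mod f(x))

Multiply in F_17[x]: a(x)·b(x) = (10x^2 + 5x + 5)·(11x^2 + 10) = 8x^4 + 4x^3 + 2x^2 + 16x + 16. This has degree ≥ 3, so divide by f(x) over F_17: 8x^4 + 4x^3 + 2x^2 + 16x + 16 = (8x + 3)·(x^3 + 15x^2 + 4x + 15) + (10x^2 + 3x + 5). Hence a·b ≡ 10x^2 + 3x + 5 (mod f). (F_17[x]/(f) is a field with 17^3 = 4913 elements since f is irreducible of degree 3.)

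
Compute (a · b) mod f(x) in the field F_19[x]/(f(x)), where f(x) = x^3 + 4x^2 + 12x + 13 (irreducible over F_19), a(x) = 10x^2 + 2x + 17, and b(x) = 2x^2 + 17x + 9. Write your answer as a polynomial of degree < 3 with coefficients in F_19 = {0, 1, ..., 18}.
a · b ≡ 17x^2 + 2x + 14 (mod f(x))

Multiply in F_19[x]: a(x)·b(x) = (10x^2 + 2x + 17)·(2x^2 + 17x + 9) = x^4 + 3x^3 + 6x^2 + 3x + 1. This has degree ≥ 3, so divide by f(x) over F_19: x^4 + 3x^3 + 6x^2 + 3x + 1 = (x + 18)·(x^3 + 4x^2 + 12x + 13) + (17x^2 + 2x + 14). Hence a·b ≡ 17x^2 + 2x + 14 (mod f). (F_19[x]/(f) is a field with 19^3 = 6859 elements since f is irreducible of degree 3.)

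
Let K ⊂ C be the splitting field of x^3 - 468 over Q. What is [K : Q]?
[K : Q] = 6

The roots of x^3 - 468 are ∛468, ω∛468, ω^2∛468 where ω = e^(2πi/3) is a primitive cube root of unity, so K = Q(∛468, ω). Now [Q(∛468):Q] = 3 (since 468 is not a perfect cube, x^3 - 468 is irreducible) and [Q(ω):Q] = 2. Both 2 and 3 divide [K:Q], and [K:Q] ≤ 3·2 = 6, so [K:Q] = 6. (Equivalently: Q(∛468) ⊂ R but ω ∉ R, so [K : Q(∛468)] = 2.)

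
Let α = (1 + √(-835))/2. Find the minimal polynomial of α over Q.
m_α(x) = x^2 - x + 209

From 2α - 1 = √(-835), squaring gives (2α - 1)^2 = -835, i.e. 4α^2 - 4α + 1 = -835, so α^2 - α + (1 + 835)/4 = 0. Since -835 ≡ 1 (mod 4), (1 + 835)/4 = 209 ∈ Z. The polynomial x^2 - x + 209 has discriminant 1 - 4·(209) = -835, which is not a perfect square in Q (d = -835 is squarefree and ≠ 1), so x^2 - x + 209 is irreducible over Q. It is the minimal polynomial of α.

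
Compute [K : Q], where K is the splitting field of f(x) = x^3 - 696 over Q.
[K : Q] = 6

The roots of x^3 - 696 are ∛696, ω∛696, ω^2∛696 where ω = e^(2πi/3) is a primitive cube root of unity, so K = Q(∛696, ω). Now [Q(∛696):Q] = 3 (since 696 is not a perfect cube, x^3 - 696 is irreducible) and [Q(ω):Q] = 2. Both 2 and 3 divide [K:Q], and [K:Q] ≤ 3·2 = 6, so [K:Q] = 6. (Equivalently: Q(∛696) ⊂ R but ω ∉ R, so [K : Q(∛696)] = 2.)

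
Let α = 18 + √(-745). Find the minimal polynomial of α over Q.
m_α(x) = x^2 - 36x + 1069

From α - 18 = √(-745), squaring gives (α - 18)^2 = -745, i.e. α^2 - 36α + 324 = -745, so α^2 - 36α + 1069 = 0. The discriminant of x^2 - 36x + 1069 is (-36)^2 - 4·(1069) = 1296 - 4276 = -2980, and 4·(-745) is not a perfect square in Q since -745 is squarefree and ≠ 1. Hence x^2 - 36x + 1069 is irreducible over Q and is the minimal polynomial of α.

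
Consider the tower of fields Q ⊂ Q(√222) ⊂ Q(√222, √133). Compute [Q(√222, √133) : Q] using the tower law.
[Q(√222, √133) : Q] = 4

[Q(√222):Q] = 2 (min poly x^2 - 222, irreducible since 222 is squarefree > 1). For the top step, suppose √133 ∈ Q(√222), say √133 = c + d√222 with c, d ∈ Q. Squaring: 133 = c^2 + 222d^2 + 2cd√222. Since √222 ∉ Q this forces 2cd = 0. If d = 0 then √133 = c ∈ Q, contradicting 133 squarefree > 1. If c = 0 then 133 = 222d^2, so 222·133 = (222d)^2 is a perfect square in Q — but 222·133 = 29526 is not a perfect square (since 222 and 133 are distinct squarefree integers). Contradiction. Hence √133 ∉ Q(√222), so x^2 - 133 stays irreducible over Q(√222) and [Q(√222, √133) : Q(√222)] = 2. By the tower law, [Q(√222, √133) : Q] = 2 · 2 = 4.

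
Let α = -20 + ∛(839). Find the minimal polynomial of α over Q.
m_α(x) = x^3 + 60x^2 + 1200x + 7161

Set β = α + 20 = ∛(839), so β^3 = 839. Then (α + 20)^3 - 839 = 0, i.e. α is a root of g(x) = (x + 20)^3 - 839 = x^3 + 60x^2 + 1200x + 7161. Since g(x) = h(x + 20) where h(x) = x^3 - 839, and h is irreducible over Q (because 839 is not a perfect cube, so h has no rational root, and a monic cubic with no rational root is irreducible), g is also irreducible (irreducibility is preserved under the substitution x → x + 20). Hence m_α(x) = x^3 + 60x^2 + 1200x + 7161.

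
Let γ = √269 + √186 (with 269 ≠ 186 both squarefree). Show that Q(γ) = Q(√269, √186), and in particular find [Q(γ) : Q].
[Q(γ) : Q] = 4 (equivalently, Q(γ) = Q(√269, √186))

Obviously Q(γ) ⊆ Q(√269, √186), and [Q(√269, √186):Q] = 4 (since 269, 186 are distinct squarefree integers > 1 with 50034 not a perfect square). To show equality we compute the minimal polynomial of γ. From γ = √269 + √186: γ^2 = 269 + 2√(50034) + 186 = 455 + 2√(50034), so γ^2 - 455 = 2√(50034); squaring, (γ^2 - 455)^2 = 4·50034, i.e. γ^4 - 910γ^2 + 207025 - 200136 = 0, i.e. γ^4 - 910γ^2 + 6889 = 0. So γ is a root of x^4 - 910x^2 + 6889. This polynomial is irreducible over Q: it has no rational root (each ±√269 ± √186 is irrational), and any factorization into two quadratics over Q would force √(50034) ∈ Q (pairing opposite roots) or √269, √186 ∈ Q (other pairings), all impossible. Hence [Q(γ):Q] = 4 = [Q(√269, √186):Q], so Q(γ) = Q(√269, √186).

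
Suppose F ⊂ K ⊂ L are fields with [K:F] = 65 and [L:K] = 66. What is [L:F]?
[L:F] = 4290

The tower law says that for any tower of field extensions F ⊂ K ⊂ L with finite degrees, [L:F] = [L:K] · [K:F]. Here this gives [L:F] = 66 · 65 = 4290.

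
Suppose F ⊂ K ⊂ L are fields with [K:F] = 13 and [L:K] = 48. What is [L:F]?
[L:F] = 624

The tower law says that for any tower of field extensions F ⊂ K ⊂ L with finite degrees, [L:F] = [L:K] · [K:F]. Here this gives [L:F] = 48 · 13 = 624.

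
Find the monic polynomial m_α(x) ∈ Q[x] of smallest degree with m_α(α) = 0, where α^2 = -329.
m_α(x) = x^2 + 329

α satisfies α^2 + 329 = 0, so x^2 + 329 annihilates α. Since d = -329 is squarefree and ≠ 1, it is not a perfect square in Q, so x^2 + 329 has no rational root and is therefore irreducible over Q (a degree-2 polynomial over a field is irreducible iff it has no root). Hence m_α(x) = x^2 + 329.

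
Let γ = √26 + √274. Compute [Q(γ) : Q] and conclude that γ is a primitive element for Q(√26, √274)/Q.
[Q(γ) : Q] = 4 (equivalently, Q(γ) = Q(√26, √274))

Obviously Q(γ) ⊆ Q(√26, √274), and [Q(√26, √274):Q] = 4 (since 26, 274 are distinct squarefree integers > 1 with 7124 not a perfect square). To show equality we compute the minimal polynomial of γ. From γ = √26 + √274: γ^2 = 26 + 2√(7124) + 274 = 300 + 2√(7124), so γ^2 - 300 = 2√(7124); squaring, (γ^2 - 300)^2 = 4·7124, i.e. γ^4 - 600γ^2 + 90000 - 28496 = 0, i.e. γ^4 - 600γ^2 + 61504 = 0. So γ is a root of x^4 - 600x^2 + 61504. This polynomial is irreducible over Q: it has no rational root (each ±√26 ± √274 is irrational), and any factorization into two quadratics over Q would force √(7124) ∈ Q (pairing opposite roots) or √26, √274 ∈ Q (other pairings), all impossible. Hence [Q(γ):Q] = 4 = [Q(√26, √274):Q], so Q(γ) = Q(√26, √274).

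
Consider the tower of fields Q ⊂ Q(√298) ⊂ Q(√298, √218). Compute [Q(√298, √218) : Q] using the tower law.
[Q(√298, √218) : Q] = 4

[Q(√298):Q] = 2 (min poly x^2 - 298, irreducible since 298 is squarefree > 1). For the top step, suppose √218 ∈ Q(√298), say √218 = c + d√298 with c, d ∈ Q. Squaring: 218 = c^2 + 298d^2 + 2cd√298. Since √298 ∉ Q this forces 2cd = 0. If d = 0 then √218 = c ∈ Q, contradicting 218 squarefree > 1. If c = 0 then 218 = 298d^2, so 298·218 = (298d)^2 is a perfect square in Q — but 298·218 = 64964 is not a perfect square (since 298 and 218 are distinct squarefree integers). Contradiction. Hence √218 ∉ Q(√298), so x^2 - 218 stays irreducible over Q(√298) and [Q(√298, √218) : Q(√298)] = 2. By the tower law, [Q(√298, √218) : Q] = 2 · 2 = 4.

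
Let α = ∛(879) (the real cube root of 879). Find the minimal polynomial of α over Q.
m_α(x) = x^3 - 879

α satisfies α^3 = 879, so x^3 - 879 annihilates α. By the rational root test, a rational root p/q (in lowest terms) of x^3 - 879 would satisfy p^3 = 879 q^3, forcing q = 1 and p^3 = 879; but 879 is not a perfect cube, contradiction. A monic cubic over Q with no rational root is irreducible (any nontrivial factorization would include a linear factor). Hence x^3 - 879 is the minimal polynomial of α, and in particular [Q(α):Q] = 3.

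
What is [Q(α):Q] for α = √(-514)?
[Q(α):Q] = 2

[Q(α):Q] equals the degree of the minimal polynomial of α. Here α^2 = -514 and x^2 + 514 is irreducible (d = -514 is squarefree, ≠ 1, hence not a square), so deg(m_α) = 2. Thus [Q(α):Q] = 2.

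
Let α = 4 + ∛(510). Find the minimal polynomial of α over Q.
m_α(x) = x^3 - 12x^2 + 48x - 574

Set β = α - 4 = ∛(510), so β^3 = 510. Then (α - 4)^3 - 510 = 0, i.e. α is a root of g(x) = (x - 4)^3 - 510 = x^3 - 12x^2 + 48x - 574. Since g(x) = h(x - 4) where h(x) = x^3 - 510, and h is irreducible over Q (because 510 is not a perfect cube, so h has no rational root, and a monic cubic with no rational root is irreducible), g is also irreducible (irreducibility is preserved under the substitution x → x - 4). Hence m_α(x) = x^3 - 12x^2 + 48x - 574.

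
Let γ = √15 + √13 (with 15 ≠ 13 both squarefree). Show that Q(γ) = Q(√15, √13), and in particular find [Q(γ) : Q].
[Q(γ) : Q] = 4 (equivalently, Q(γ) = Q(√15, √13))

Obviously Q(γ) ⊆ Q(√15, √13), and [Q(√15, √13):Q] = 4 (since 15, 13 are distinct squarefree integers > 1 with 195 not a perfect square). To show equality we compute the minimal polynomial of γ. From γ = √15 + √13: γ^2 = 15 + 2√(195) + 13 = 28 + 2√(195), so γ^2 - 28 = 2√(195); squaring, (γ^2 - 28)^2 = 4·195, i.e. γ^4 - 56γ^2 + 784 - 780 = 0, i.e. γ^4 - 56γ^2 + 4 = 0. So γ is a root of x^4 - 56x^2 + 4. This polynomial is irreducible over Q: it has no rational root (each ±√15 ± √13 is irrational), and any factorization into two quadratics over Q would force √(195) ∈ Q (pairing opposite roots) or √15, √13 ∈ Q (other pairings), all impossible. Hence [Q(γ):Q] = 4 = [Q(√15, √13):Q], so Q(γ) = Q(√15, √13).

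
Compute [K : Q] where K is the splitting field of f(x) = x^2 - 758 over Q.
[K : Q] = 2

f(x) = x^2 - 758 factors as (x - √758)(x + √758). The splitting field is K = Q(√758). Since 758 is squarefree and > 1, it is not a perfect square, so x^2 - 758 is irreducible over Q and [Q(√758) : Q] = 2. Hence [K : Q] = 2.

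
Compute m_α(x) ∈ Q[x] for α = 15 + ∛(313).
m_α(x) = x^3 - 45x^2 + 675x - 3688

Set β = α - 15 = ∛(313), so β^3 = 313. Then (α - 15)^3 - 313 = 0, i.e. α is a root of g(x) = (x - 15)^3 - 313 = x^3 - 45x^2 + 675x - 3688. Since g(x) = h(x - 15) where h(x) = x^3 - 313, and h is irreducible over Q (because 313 is not a perfect cube, so h has no rational root, and a monic cubic with no rational root is irreducible), g is also irreducible (irreducibility is preserved under the substitution x → x - 15). Hence m_α(x) = x^3 - 45x^2 + 675x - 3688.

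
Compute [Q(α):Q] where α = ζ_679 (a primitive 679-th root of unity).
[Q(α):Q] = 576

The minimal polynomial of ζ_679 over Q is the 679-th cyclotomic polynomial Φ_679(x), which is irreducible over Q and has degree φ(679) = 576. Hence [Q(α):Q] = φ(679) = 576.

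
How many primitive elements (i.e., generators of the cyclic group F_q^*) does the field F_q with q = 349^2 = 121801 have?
There are φ(121800) = 26880 primitive elements

F_q^* is cyclic of order q - 1 = 121800. A cyclic group of order m has exactly φ(m) generators. Here m = 121800 = 2^3 · 3 · 5^2 · 7 · 29, so the number of primitive elements is φ(121800) = 26880.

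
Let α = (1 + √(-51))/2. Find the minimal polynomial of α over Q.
m_α(x) = x^2 - x + 13

From 2α - 1 = √(-51), squaring gives (2α - 1)^2 = -51, i.e. 4α^2 - 4α + 1 = -51, so α^2 - α + (1 + 51)/4 = 0. Since -51 ≡ 1 (mod 4), (1 + 51)/4 = 13 ∈ Z. The polynomial x^2 - x + 13 has discriminant 1 - 4·(13) = -51, which is not a perfect square in Q (d = -51 is squarefree and ≠ 1), so x^2 - x + 13 is irreducible over Q. It is the minimal polynomial of α.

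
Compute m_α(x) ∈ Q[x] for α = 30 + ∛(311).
m_α(x) = x^3 - 90x^2 + 2700x - 27311

Set β = α - 30 = ∛(311), so β^3 = 311. Then (α - 30)^3 - 311 = 0, i.e. α is a root of g(x) = (x - 30)^3 - 311 = x^3 - 90x^2 + 2700x - 27311. Since g(x) = h(x - 30) where h(x) = x^3 - 311, and h is irreducible over Q (because 311 is not a perfect cube, so h has no rational root, and a monic cubic with no rational root is irreducible), g is also irreducible (irreducibility is preserved under the substitution x → x - 30). Hence m_α(x) = x^3 - 90x^2 + 2700x - 27311.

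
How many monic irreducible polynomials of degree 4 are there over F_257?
There are 1090601088 monic irreducible polynomials of degree 4 over F_257

Each element of F_{257^4} that lies in no proper subfield is a root of exactly one monic irreducible of degree 4 over F_257, and each such polynomial has 4 distinct roots in F_{257^4}. By Möbius inversion the count is N_257(4) = (1/4) Σ_{d|4} μ(4/d) · 257^d = (1/4)(μ(4)·257^1 + μ(2)·257^2 + μ(1)·257^4) = 4362404352/4 = 1090601088.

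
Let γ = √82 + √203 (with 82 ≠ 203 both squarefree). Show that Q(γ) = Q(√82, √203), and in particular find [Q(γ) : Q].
[Q(γ) : Q] = 4 (equivalently, Q(γ) = Q(√82, √203))

Obviously Q(γ) ⊆ Q(√82, √203), and [Q(√82, √203):Q] = 4 (since 82, 203 are distinct squarefree integers > 1 with 16646 not a perfect square). To show equality we compute the minimal polynomial of γ. From γ = √82 + √203: γ^2 = 82 + 2√(16646) + 203 = 285 + 2√(16646), so γ^2 - 285 = 2√(16646); squaring, (γ^2 - 285)^2 = 4·16646, i.e. γ^4 - 570γ^2 + 81225 - 66584 = 0, i.e. γ^4 - 570γ^2 + 14641 = 0. So γ is a root of x^4 - 570x^2 + 14641. This polynomial is irreducible over Q: it has no rational root (each ±√82 ± √203 is irrational), and any factorization into two quadratics over Q would force √(16646) ∈ Q (pairing opposite roots) or √82, √203 ∈ Q (other pairings), all impossible. Hence [Q(γ):Q] = 4 = [Q(√82, √203):Q], so Q(γ) = Q(√82, √203).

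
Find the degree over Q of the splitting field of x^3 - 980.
[K : Q] = 6

The roots of x^3 - 980 are ∛980, ω∛980, ω^2∛980 where ω = e^(2πi/3) is a primitive cube root of unity, so K = Q(∛980, ω). Now [Q(∛980):Q] = 3 (since 980 is not a perfect cube, x^3 - 980 is irreducible) and [Q(ω):Q] = 2. Both 2 and 3 divide [K:Q], and [K:Q] ≤ 3·2 = 6, so [K:Q] = 6. (Equivalently: Q(∛980) ⊂ R but ω ∉ R, so [K : Q(∛980)] = 2.)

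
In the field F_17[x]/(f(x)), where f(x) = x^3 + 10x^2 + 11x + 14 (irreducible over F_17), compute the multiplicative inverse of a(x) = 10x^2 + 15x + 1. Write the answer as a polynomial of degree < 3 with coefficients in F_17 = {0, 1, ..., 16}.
a(x)^(-1) ≡ 7x^2 + 15x + 10 (mod f(x))

Since f is irreducible over F_17, F_17[x]/(f) is a field and a(x) ≠ 0 has an inverse. Apply the extended Euclidean algorithm to f(x) and a(x) in F_17[x]: f(x) = (12x)·a(x) + (16x + 14);  a(x) = (7x + 15)·(16x + 14) + (12). The last nonzero remainder is the constant 12 = gcd(f, a) in F_17. Back-substituting through the division chain expresses 12 = s(x)·a(x) + t(x)·f(x) with s(x) ≡ 16x^2 + 10x + 1 (mod f), so (16x^2 + 10x + 1)·a(x) ≡ 12 (mod f). Multiplying by 12^(-1) ≡ 10 in F_17 gives a(x)^(-1) ≡ 10·(16x^2 + 10x + 1) ≡ 7x^2 + 15x + 10 (mod f). Check: (10x^2 + 15x + 1)·(7x^2 + 15x + 10) = 2x^4 + 9x^2 + 12x + 10 ≡ 1 (mod x^3 + 10x^2 + 11x + 14).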